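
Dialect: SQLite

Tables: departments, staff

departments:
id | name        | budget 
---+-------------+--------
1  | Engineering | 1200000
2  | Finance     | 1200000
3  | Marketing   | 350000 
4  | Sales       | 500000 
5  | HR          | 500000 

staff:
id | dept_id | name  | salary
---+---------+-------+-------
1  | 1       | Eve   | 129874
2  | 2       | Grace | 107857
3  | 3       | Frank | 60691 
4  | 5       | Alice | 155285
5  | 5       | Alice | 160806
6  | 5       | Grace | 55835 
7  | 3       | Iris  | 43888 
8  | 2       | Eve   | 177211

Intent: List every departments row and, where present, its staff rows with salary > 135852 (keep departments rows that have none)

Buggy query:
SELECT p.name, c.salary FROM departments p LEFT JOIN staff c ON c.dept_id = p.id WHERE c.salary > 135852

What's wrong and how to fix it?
Bug: Filtering c.salary in WHERE discards the NULL rows produced by LEFT JOIN, turning it into an inner join

Fix: Put 'c.salary > 135852' in the JOIN's ON clause instead of WHERE

Corrected query:
SELECT p.name, c.salary FROM departments p LEFT JOIN staff c ON c.dept_id = p.id AND c.salary > 135852

Result:
name        | salary
------------+-------
Engineering | NULL  
Finance     | 177211
Marketing   | NULL  
Sales       | NULL  
HR          | 155285
HR          | 160806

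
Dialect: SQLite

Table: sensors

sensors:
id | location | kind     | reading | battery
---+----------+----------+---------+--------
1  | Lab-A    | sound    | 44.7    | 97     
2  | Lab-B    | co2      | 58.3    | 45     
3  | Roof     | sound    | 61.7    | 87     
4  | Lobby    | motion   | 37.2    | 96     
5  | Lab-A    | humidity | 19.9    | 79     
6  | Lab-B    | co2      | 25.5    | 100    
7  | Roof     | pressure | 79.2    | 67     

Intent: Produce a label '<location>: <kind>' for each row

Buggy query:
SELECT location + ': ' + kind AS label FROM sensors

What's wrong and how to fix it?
Bug: '+' is numeric addition; on text columns SQLite converts them to 0 instead of concatenating

Fix: Replace + with || to concatenate text

Corrected query:
SELECT location || ': ' || kind AS label FROM sensors

Result:
label          
---------------
Lab-A: sound   
Lab-B: co2     
Roof: sound    
Lobby: motion  
Lab-A: humidity
Lab-B: co2     
Roof: pressure 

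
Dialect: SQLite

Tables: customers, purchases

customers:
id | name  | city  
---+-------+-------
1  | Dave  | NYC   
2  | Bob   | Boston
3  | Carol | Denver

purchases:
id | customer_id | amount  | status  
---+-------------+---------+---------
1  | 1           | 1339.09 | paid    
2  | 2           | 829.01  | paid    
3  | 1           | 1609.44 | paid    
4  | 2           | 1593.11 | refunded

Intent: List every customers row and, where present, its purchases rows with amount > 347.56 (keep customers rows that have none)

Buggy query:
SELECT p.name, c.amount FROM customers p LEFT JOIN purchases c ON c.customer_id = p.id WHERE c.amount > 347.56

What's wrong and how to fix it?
Bug: A WHERE condition on the right-hand table after LEFT JOIN drops unmatched parents

Fix: Put 'c.amount > 347.56' in the JOIN's ON clause instead of WHERE

Corrected query:
SELECT p.name, c.amount FROM customers p LEFT JOIN purchases c ON c.customer_id = p.id AND c.amount > 347.56

Result:
name  | amount 
------+--------
Dave  | 1339.09
Dave  | 1609.44
Bob   | 829.01 
Bob   | 1593.11
Carol | NULL   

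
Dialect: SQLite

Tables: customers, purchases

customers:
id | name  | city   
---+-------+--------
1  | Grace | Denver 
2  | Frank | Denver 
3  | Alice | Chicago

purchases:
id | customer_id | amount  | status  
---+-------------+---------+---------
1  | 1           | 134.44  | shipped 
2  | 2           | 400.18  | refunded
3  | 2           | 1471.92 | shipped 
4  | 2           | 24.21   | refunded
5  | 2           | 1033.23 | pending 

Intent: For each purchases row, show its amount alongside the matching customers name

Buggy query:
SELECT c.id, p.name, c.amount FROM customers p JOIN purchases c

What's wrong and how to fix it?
Bug: Missing join condition: each purchases row is matched to all customers rows instead of just its own

Fix: Add ON c.customer_id = p.id to the JOIN

Corrected query:
SELECT c.id, p.name, c.amount FROM customers p JOIN purchases c ON c.customer_id = p.id

Result:
id | name  | amount 
---+-------+--------
1  | Grace | 134.44 
2  | Frank | 400.18 
3  | Frank | 1471.92
4  | Frank | 24.21  
5  | Frank | 1033.23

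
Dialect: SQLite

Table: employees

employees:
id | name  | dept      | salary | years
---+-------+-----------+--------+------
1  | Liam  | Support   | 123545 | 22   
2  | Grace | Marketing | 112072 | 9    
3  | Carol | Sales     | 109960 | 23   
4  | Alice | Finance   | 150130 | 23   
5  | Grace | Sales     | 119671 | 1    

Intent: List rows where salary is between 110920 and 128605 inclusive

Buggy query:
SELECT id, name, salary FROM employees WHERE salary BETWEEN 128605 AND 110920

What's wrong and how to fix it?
Bug: The bounds are reversed; BETWEEN a AND b requires a <= b to match anything

Fix: Swap the bounds so the smaller value comes first

Corrected query:
SELECT id, name, salary FROM employees WHERE salary BETWEEN 110920 AND 128605

Result:
id | name  | salary
---+-------+-------
1  | Liam  | 123545
2  | Grace | 112072
5  | Grace | 119671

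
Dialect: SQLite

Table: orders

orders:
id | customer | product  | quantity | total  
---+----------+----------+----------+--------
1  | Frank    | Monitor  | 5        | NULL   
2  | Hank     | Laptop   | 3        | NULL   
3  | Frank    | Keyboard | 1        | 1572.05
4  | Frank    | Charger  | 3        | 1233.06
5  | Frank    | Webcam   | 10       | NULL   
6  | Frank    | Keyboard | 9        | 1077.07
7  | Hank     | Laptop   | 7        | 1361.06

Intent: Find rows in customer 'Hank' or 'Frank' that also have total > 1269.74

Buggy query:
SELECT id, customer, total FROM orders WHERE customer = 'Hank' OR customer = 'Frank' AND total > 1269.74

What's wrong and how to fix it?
Bug: Without parentheses, AND is evaluated before OR, so the total filter only applies to the 'Frank' branch

Fix: Group the OR with parentheses (or use IN), then AND the threshold

Corrected query:
SELECT id, customer, total FROM orders WHERE (customer = 'Hank' OR customer = 'Frank') AND total > 1269.74

Result:
id | customer | total  
---+----------+--------
3  | Frank    | 1572.05
7  | Hank     | 1361.06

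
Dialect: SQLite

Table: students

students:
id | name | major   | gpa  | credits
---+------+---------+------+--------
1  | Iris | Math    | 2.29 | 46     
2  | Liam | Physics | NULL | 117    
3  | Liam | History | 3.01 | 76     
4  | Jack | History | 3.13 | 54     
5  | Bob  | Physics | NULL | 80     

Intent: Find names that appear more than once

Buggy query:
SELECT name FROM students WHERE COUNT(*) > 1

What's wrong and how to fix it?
Bug: COUNT(*) is an aggregate and cannot be used in WHERE

Fix: Group first, then use HAVING for the count condition

Corrected query:
SELECT name FROM students GROUP BY name HAVING COUNT(*) > 1

Result:
name
----
Liam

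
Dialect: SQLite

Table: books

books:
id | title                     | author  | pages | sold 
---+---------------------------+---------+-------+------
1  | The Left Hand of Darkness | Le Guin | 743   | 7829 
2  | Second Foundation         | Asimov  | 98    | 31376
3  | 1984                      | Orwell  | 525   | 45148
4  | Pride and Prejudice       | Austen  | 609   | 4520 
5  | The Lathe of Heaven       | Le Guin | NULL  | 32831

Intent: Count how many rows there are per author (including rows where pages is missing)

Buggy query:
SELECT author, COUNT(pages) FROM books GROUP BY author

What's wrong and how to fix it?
Bug: COUNT(column) counts non-NULL values only; rows with NULL pages aren't counted

Fix: Replace COUNT(pages) with COUNT(*)

Corrected query:
SELECT author, COUNT(*) FROM books GROUP BY author

Result:
author  | COUNT(*)
--------+---------
Asimov  | 1       
Austen  | 1       
Le Guin | 2       
Orwell  | 1       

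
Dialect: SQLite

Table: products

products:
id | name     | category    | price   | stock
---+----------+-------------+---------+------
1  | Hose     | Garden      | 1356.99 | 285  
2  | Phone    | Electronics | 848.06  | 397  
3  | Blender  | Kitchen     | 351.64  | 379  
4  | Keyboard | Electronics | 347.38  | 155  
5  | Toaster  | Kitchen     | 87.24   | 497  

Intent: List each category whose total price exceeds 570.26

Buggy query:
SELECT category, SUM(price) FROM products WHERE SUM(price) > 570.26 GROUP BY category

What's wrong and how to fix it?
Bug: Aggregate functions cannot appear in a WHERE clause

Fix: Move the aggregate condition to a HAVING clause

Corrected query:
SELECT category, SUM(price) FROM products GROUP BY category HAVING SUM(price) > 570.26

Result:
category    | SUM(price)
------------+-----------
Electronics | 1195.44   
Garden      | 1356.99   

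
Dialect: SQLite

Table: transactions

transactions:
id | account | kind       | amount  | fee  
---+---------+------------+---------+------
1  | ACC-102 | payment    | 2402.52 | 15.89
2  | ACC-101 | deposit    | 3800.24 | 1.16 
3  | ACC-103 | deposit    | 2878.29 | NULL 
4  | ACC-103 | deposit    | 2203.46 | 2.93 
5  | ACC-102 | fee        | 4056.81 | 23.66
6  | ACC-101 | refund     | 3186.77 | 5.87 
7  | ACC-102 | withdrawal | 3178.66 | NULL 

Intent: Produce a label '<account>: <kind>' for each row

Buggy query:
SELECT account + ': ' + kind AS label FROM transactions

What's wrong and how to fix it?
Bug: '+' is numeric addition; on text columns SQLite converts them to 0 instead of concatenating

Fix: Use the || operator for string concatenation

Corrected query:
SELECT account || ': ' || kind AS label FROM transactions

Result:
label              
-------------------
ACC-102: payment   
ACC-101: deposit   
ACC-103: deposit   
ACC-103: deposit   
ACC-102: fee       
ACC-101: refund    
ACC-102: withdrawal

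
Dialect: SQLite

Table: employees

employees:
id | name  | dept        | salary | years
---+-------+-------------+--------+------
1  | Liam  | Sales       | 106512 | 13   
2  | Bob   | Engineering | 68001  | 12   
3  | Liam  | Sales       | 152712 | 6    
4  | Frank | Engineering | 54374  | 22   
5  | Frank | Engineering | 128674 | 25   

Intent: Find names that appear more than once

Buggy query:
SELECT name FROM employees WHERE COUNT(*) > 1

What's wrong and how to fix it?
Bug: COUNT(*) is an aggregate and cannot be used in WHERE

Fix: GROUP BY name, then filter groups with HAVING COUNT(*) > 1

Corrected query:
SELECT name FROM employees GROUP BY name HAVING COUNT(*) > 1

Result:
name 
-----
Frank
Liam 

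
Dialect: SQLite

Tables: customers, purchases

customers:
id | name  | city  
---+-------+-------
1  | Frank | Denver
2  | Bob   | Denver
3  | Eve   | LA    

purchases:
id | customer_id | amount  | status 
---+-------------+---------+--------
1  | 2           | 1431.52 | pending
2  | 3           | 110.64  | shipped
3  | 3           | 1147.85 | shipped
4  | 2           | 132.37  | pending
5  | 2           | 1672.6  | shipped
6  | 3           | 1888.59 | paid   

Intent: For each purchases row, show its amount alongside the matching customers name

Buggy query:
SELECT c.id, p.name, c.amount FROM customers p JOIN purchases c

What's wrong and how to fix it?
Bug: JOIN with no ON clause produces a cartesian product; every purchases row pairs with every customers row

Fix: Specify the join condition linking the foreign key to the parent id

Corrected query:
SELECT c.id, p.name, c.amount FROM customers p JOIN purchases c ON c.customer_id = p.id

Result:
id | name | amount 
---+------+--------
1  | Bob  | 1431.52
2  | Eve  | 110.64 
3  | Eve  | 1147.85
4  | Bob  | 132.37 
5  | Bob  | 1672.6 
6  | Eve  | 1888.59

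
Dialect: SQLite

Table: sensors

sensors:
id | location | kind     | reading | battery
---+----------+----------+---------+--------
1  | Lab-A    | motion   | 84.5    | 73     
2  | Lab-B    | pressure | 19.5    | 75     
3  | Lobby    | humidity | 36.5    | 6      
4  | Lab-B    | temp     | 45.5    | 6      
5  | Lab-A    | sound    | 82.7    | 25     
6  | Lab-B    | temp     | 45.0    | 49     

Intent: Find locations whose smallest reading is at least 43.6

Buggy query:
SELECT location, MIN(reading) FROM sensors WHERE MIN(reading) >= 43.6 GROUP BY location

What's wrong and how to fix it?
Bug: Aggregates like MIN are computed per group after WHERE runs

Fix: Replace WHERE with HAVING after the GROUP BY

Corrected query:
SELECT location, MIN(reading) FROM sensors GROUP BY location HAVING MIN(reading) >= 43.6

Result:
location | MIN(reading)
---------+-------------
Lab-A    | 82.7        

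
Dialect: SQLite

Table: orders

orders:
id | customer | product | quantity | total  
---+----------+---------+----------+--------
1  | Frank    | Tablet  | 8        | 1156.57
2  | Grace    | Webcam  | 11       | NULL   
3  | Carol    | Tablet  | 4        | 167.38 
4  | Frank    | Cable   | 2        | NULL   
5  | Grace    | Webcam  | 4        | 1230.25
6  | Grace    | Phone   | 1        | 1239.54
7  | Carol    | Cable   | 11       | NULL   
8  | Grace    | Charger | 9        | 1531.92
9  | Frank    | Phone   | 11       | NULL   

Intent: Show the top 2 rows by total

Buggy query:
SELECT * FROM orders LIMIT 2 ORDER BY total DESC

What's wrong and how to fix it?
Bug: ORDER BY cannot follow LIMIT; LIMIT is the final clause

Fix: Swap the clauses: ORDER BY first, then LIMIT

Corrected query:
SELECT * FROM orders ORDER BY total DESC LIMIT 2

Result:
id | customer | product | quantity | total  
---+----------+---------+----------+--------
8  | Grace    | Charger | 9        | 1531.92
6  | Grace    | Phone   | 1        | 1239.54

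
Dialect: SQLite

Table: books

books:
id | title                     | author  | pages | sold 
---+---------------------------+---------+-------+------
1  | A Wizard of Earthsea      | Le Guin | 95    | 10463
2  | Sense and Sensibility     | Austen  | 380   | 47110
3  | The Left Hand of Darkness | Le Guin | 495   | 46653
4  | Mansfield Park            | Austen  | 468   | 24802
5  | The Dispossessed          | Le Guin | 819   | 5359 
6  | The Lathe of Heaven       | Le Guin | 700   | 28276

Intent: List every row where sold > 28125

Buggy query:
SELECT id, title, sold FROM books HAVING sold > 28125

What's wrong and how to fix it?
Bug: This is a non-aggregate query (no GROUP BY, no aggregates), so in SQLite the HAVING clause is invalid here; a row-level condition belongs in WHERE

Fix: Use WHERE for row-level filtering

Corrected query:
SELECT id, title, sold FROM books WHERE sold > 28125

Result:
id | title                     | sold 
---+---------------------------+------
2  | Sense and Sensibility     | 47110
3  | The Left Hand of Darkness | 46653
6  | The Lathe of Heaven       | 28276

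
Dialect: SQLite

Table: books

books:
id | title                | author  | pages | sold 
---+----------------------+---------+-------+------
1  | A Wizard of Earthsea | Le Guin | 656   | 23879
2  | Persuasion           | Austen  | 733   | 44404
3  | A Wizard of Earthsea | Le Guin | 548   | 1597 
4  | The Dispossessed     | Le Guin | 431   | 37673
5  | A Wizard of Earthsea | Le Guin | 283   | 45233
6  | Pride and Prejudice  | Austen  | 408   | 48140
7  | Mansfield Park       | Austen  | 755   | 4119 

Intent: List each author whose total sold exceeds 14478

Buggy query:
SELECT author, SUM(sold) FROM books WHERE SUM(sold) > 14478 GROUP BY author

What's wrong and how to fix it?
Bug: WHERE runs before GROUP BY, so aggregates aren't available there

Fix: Use HAVING (which filters groups after aggregation) instead of WHERE

Corrected query:
SELECT author, SUM(sold) FROM books GROUP BY author HAVING SUM(sold) > 14478

Result:
author  | SUM(sold)
--------+----------
Austen  | 96663    
Le Guin | 108382   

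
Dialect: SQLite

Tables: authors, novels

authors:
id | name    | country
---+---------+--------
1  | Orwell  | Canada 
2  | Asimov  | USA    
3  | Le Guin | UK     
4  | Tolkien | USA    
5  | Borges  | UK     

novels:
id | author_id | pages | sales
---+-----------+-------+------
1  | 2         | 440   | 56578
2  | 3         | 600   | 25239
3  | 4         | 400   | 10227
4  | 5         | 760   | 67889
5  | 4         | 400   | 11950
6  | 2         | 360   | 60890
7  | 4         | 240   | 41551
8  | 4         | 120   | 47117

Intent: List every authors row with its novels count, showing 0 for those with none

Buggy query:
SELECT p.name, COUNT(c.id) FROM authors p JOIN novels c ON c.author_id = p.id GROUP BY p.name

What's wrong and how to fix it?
Bug: An inner join excludes parents with zero children

Fix: Use LEFT JOIN so parents without children still appear (COUNT(c.id) gives 0)

Corrected query:
SELECT p.name, COUNT(c.id) FROM authors p LEFT JOIN novels c ON c.author_id = p.id GROUP BY p.name

Result:
name    | COUNT(c.id)
--------+------------
Asimov  | 2          
Borges  | 1          
Le Guin | 1          
Orwell  | 0          
Tolkien | 4          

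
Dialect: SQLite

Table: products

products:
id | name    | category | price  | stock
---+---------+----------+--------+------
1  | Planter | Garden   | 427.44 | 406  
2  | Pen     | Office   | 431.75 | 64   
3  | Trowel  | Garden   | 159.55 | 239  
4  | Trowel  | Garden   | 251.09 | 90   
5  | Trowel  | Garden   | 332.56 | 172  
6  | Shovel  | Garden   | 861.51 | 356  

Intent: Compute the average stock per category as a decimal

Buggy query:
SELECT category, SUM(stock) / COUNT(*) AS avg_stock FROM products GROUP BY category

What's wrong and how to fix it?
Bug: Both operands are integers, so '/' performs integer division and truncates

Fix: Multiply by 1.0 (or CAST to REAL) to force floating-point division

Corrected query:
SELECT category, SUM(stock) * 1.0 / COUNT(*) AS avg_stock FROM products GROUP BY category

Result:
category | avg_stock
---------+----------
Garden   | 252.6    
Office   | 64       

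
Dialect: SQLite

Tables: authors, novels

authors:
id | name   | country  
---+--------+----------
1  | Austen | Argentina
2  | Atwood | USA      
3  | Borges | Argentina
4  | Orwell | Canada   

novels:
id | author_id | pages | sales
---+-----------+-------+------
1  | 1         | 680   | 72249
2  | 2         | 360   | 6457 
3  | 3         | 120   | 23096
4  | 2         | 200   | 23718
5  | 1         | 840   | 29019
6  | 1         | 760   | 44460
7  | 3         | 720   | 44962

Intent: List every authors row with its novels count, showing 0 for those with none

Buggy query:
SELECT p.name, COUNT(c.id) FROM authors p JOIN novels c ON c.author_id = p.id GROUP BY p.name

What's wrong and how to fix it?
Bug: INNER JOIN drops authors rows that have no matching novels rows

Fix: Switch to LEFT JOIN to retain unmatched parent rows

Corrected query:
SELECT p.name, COUNT(c.id) FROM authors p LEFT JOIN novels c ON c.author_id = p.id GROUP BY p.name

Result:
name   | COUNT(c.id)
-------+------------
Atwood | 2          
Austen | 3          
Borges | 2          
Orwell | 0          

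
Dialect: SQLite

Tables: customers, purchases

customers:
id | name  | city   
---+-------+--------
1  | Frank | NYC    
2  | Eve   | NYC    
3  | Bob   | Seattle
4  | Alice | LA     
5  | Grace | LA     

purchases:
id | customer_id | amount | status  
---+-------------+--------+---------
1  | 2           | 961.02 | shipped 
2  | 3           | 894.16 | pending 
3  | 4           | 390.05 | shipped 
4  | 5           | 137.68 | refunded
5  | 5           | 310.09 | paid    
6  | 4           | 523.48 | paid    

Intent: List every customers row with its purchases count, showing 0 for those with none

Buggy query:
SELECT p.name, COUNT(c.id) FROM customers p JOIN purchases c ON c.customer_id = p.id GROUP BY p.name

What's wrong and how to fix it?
Bug: An inner join excludes parents with zero children

Fix: Use LEFT JOIN so parents without children still appear (COUNT(c.id) gives 0)

Corrected query:
SELECT p.name, COUNT(c.id) FROM customers p LEFT JOIN purchases c ON c.customer_id = p.id GROUP BY p.name

Result:
name  | COUNT(c.id)
------+------------
Alice | 2          
Bob   | 1          
Eve   | 1          
Frank | 0          
Grace | 2          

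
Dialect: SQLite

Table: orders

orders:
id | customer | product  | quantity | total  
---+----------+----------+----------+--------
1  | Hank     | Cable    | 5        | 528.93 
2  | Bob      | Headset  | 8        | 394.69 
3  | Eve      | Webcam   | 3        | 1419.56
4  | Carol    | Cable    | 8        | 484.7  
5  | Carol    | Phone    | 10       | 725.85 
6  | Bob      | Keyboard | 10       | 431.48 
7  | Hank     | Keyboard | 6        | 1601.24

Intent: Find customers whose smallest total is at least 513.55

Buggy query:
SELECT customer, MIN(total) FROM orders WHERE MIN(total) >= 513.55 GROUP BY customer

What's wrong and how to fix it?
Bug: MIN() in WHERE is a misuse of aggregate

Fix: Use HAVING for the per-group MIN condition

Corrected query:
SELECT customer, MIN(total) FROM orders GROUP BY customer HAVING MIN(total) >= 513.55

Result:
customer | MIN(total)
---------+-----------
Eve      | 1419.56   
Hank     | 528.93    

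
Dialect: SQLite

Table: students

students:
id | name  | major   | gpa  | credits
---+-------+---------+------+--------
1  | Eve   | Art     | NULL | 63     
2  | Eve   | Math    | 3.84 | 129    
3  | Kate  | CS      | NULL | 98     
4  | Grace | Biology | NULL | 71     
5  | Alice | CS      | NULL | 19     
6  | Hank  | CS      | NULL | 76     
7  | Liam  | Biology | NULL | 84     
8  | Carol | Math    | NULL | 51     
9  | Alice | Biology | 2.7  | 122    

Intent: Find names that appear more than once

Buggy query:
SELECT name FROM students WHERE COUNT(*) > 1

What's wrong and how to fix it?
Bug: COUNT(*) is an aggregate and cannot be used in WHERE

Fix: GROUP BY name, then filter groups with HAVING COUNT(*) > 1

Corrected query:
SELECT name FROM students GROUP BY name HAVING COUNT(*) > 1

Result:
name 
-----
Alice
Eve  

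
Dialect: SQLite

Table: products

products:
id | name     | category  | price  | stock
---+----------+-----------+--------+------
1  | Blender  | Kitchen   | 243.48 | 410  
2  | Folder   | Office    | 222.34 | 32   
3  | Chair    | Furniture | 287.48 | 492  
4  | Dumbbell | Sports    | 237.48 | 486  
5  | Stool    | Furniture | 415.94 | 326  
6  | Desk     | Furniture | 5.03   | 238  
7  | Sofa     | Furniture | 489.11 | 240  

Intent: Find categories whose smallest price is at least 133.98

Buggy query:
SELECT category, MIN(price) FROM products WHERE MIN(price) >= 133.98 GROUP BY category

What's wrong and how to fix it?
Bug: MIN() in WHERE is a misuse of aggregate

Fix: Replace WHERE with HAVING after the GROUP BY

Corrected query:
SELECT category, MIN(price) FROM products GROUP BY category HAVING MIN(price) >= 133.98

Result:
category | MIN(price)
---------+-----------
Kitchen  | 243.48    
Office   | 222.34    
Sports   | 237.48    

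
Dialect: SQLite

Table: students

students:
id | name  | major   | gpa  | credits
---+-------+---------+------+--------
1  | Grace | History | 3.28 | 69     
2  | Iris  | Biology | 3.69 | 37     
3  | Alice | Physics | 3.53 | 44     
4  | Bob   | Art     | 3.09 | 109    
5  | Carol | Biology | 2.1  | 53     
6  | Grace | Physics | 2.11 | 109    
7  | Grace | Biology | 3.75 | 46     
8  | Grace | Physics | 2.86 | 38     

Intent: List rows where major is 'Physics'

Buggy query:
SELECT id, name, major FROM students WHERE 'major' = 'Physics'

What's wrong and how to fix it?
Bug: 'major' in single quotes is a string literal, not the column; the comparison is literal-vs-literal and never true

Fix: Remove the quotes around the column name (or use double quotes for an identifier)

Corrected query:
SELECT id, name, major FROM students WHERE major = 'Physics'

Result:
id | name  | major  
---+-------+--------
3  | Alice | Physics
6  | Grace | Physics
8  | Grace | Physics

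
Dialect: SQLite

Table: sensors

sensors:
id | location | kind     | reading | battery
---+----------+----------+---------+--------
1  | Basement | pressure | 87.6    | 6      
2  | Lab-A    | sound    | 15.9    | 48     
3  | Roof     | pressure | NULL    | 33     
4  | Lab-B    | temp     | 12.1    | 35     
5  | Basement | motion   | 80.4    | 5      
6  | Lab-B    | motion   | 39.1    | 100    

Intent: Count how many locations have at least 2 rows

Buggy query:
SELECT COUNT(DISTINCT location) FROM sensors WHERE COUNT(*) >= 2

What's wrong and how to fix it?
Bug: WHERE filters individual rows, not groups, so a group-level COUNT is invalid there

Fix: Group first with HAVING COUNT(*) >= 2, then COUNT the resulting groups

Corrected query:
SELECT COUNT(*) FROM (SELECT location FROM sensors GROUP BY location HAVING COUNT(*) >= 2)

Result:
COUNT(*)
--------
2       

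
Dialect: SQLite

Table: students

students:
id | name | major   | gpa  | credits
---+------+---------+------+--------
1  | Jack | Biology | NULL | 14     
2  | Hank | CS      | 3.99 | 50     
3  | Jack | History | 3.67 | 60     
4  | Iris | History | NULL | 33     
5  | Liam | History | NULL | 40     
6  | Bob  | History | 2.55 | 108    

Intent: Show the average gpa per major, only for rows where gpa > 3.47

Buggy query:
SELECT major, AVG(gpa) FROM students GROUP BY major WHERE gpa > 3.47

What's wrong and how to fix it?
Bug: WHERE cannot follow GROUP BY

Fix: Move the WHERE clause before GROUP BY

Corrected query:
SELECT major, AVG(gpa) FROM students WHERE gpa > 3.47 GROUP BY major

Result:
major   | AVG(gpa)
--------+---------
CS      | 3.99    
History | 3.67    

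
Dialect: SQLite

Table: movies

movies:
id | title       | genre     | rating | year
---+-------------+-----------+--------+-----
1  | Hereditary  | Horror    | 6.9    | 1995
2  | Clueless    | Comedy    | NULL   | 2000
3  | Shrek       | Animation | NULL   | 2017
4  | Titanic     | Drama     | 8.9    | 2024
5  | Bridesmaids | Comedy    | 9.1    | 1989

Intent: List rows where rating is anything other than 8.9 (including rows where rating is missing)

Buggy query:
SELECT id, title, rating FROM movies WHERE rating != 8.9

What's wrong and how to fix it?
Bug: Inequality against NULL is unknown, not true; rows with NULL are dropped

Fix: Add an explicit OR rating IS NULL to include the missing-value rows

Corrected query:
SELECT id, title, rating FROM movies WHERE rating != 8.9 OR rating IS NULL

Result:
id | title       | rating
---+-------------+-------
1  | Hereditary  | 6.9   
2  | Clueless    | NULL  
3  | Shrek       | NULL  
5  | Bridesmaids | 9.1   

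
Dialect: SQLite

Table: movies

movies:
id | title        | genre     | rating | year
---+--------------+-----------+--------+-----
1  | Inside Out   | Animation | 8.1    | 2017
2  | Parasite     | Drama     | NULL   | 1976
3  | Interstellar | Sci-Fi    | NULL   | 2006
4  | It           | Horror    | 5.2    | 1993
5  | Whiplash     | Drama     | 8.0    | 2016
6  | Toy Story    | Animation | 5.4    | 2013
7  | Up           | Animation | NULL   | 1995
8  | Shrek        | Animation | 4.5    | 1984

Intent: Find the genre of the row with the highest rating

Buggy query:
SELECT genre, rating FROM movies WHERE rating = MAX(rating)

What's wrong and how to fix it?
Bug: MAX(rating) is an aggregate and cannot be used directly in WHERE

Fix: Use a subquery: WHERE rating = (SELECT MAX(rating) FROM movies)

Corrected query:
SELECT genre, rating FROM movies WHERE rating = (SELECT MAX(rating) FROM movies)

Result:
genre     | rating
----------+-------
Animation | 8.1   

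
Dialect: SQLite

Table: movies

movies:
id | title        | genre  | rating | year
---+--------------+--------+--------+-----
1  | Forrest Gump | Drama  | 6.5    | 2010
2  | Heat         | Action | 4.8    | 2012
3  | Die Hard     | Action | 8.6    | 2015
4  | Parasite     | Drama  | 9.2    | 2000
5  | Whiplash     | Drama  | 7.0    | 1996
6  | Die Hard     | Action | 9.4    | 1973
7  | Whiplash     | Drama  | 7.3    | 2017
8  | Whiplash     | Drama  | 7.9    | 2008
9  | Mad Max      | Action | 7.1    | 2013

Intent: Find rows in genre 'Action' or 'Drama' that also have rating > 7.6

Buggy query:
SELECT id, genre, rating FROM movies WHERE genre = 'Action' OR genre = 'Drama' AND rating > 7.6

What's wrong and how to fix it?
Bug: AND binds tighter than OR, so this parses as genre = 'Action' OR (genre = 'Drama' AND rating > 7.6)

Fix: Group the OR with parentheses (or use IN), then AND the threshold

Corrected query:
SELECT id, genre, rating FROM movies WHERE (genre = 'Action' OR genre = 'Drama') AND rating > 7.6

Result:
id | genre  | rating
---+--------+-------
3  | Action | 8.6   
4  | Drama  | 9.2   
6  | Action | 9.4   
8  | Drama  | 7.9   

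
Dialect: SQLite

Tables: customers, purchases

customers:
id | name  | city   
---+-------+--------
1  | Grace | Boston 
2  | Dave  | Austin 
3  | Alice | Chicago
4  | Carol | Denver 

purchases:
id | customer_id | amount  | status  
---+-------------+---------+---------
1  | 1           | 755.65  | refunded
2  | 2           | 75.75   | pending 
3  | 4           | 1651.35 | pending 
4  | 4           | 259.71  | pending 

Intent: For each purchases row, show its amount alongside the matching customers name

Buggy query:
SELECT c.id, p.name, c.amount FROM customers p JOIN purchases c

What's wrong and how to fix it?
Bug: Missing join condition: each purchases row is matched to all customers rows instead of just its own

Fix: Specify the join condition linking the foreign key to the parent id

Corrected query:
SELECT c.id, p.name, c.amount FROM customers p JOIN purchases c ON c.customer_id = p.id

Result:
id | name  | amount 
---+-------+--------
1  | Grace | 755.65 
2  | Dave  | 75.75  
3  | Carol | 1651.35
4  | Carol | 259.71 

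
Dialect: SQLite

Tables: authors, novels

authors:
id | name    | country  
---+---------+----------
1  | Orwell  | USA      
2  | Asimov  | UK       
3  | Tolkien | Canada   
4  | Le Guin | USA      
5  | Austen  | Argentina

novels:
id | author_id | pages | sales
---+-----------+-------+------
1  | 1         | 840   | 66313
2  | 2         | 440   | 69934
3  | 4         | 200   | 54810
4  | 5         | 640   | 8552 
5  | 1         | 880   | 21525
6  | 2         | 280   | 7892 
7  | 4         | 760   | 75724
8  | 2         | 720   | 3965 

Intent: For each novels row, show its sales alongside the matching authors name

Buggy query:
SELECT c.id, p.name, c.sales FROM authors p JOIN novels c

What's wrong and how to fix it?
Bug: Missing join condition: each novels row is matched to all authors rows instead of just its own

Fix: Specify the join condition linking the foreign key to the parent id

Corrected query:
SELECT c.id, p.name, c.sales FROM authors p JOIN novels c ON c.author_id = p.id

Result:
id | name    | sales
---+---------+------
1  | Orwell  | 66313
2  | Asimov  | 69934
3  | Le Guin | 54810
4  | Austen  | 8552 
5  | Orwell  | 21525
6  | Asimov  | 7892 
7  | Le Guin | 75724
8  | Asimov  | 3965 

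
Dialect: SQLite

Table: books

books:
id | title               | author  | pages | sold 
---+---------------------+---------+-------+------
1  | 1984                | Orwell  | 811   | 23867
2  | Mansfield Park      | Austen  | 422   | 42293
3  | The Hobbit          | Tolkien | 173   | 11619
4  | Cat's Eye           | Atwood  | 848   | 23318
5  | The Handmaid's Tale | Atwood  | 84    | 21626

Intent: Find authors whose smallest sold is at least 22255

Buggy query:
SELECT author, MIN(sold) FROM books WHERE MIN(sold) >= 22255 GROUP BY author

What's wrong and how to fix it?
Bug: MIN() in WHERE is a misuse of aggregate

Fix: Use HAVING for the per-group MIN condition

Corrected query:
SELECT author, MIN(sold) FROM books GROUP BY author HAVING MIN(sold) >= 22255

Result:
author | MIN(sold)
-------+----------
Austen | 42293    
Orwell | 23867    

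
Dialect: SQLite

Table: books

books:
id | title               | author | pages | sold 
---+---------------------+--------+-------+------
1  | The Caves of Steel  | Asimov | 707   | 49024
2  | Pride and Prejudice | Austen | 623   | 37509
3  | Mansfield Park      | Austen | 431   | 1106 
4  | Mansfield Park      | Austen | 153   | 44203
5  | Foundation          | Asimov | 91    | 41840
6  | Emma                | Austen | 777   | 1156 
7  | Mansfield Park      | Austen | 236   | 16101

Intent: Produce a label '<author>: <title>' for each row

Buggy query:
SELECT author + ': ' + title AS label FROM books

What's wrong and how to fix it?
Bug: '+' is numeric addition; on text columns SQLite converts them to 0 instead of concatenating

Fix: Use the || operator for string concatenation

Corrected query:
SELECT author || ': ' || title AS label FROM books

Result:
label                      
---------------------------
Asimov: The Caves of Steel 
Austen: Pride and Prejudice
Austen: Mansfield Park     
Austen: Mansfield Park     
Asimov: Foundation         
Austen: Emma               
Austen: Mansfield Park     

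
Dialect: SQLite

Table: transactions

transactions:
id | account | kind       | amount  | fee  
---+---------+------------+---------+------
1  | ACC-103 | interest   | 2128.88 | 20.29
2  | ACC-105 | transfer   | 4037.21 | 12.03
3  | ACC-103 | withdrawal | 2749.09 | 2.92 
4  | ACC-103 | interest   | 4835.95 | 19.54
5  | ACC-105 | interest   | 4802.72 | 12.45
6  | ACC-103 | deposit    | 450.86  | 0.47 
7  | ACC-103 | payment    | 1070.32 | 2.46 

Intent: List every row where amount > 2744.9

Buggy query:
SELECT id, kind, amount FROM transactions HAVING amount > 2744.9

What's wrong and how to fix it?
Bug: HAVING filters the output of aggregation, but this query has no GROUP BY and no aggregate functions, so SQLite rejects it (HAVING clause on a non-aggregate query); the condition here is per row

Fix: Replace HAVING with WHERE since the condition applies to individual rows

Corrected query:
SELECT id, kind, amount FROM transactions WHERE amount > 2744.9

Result:
id | kind       | amount 
---+------------+--------
2  | transfer   | 4037.21
3  | withdrawal | 2749.09
4  | interest   | 4835.95
5  | interest   | 4802.72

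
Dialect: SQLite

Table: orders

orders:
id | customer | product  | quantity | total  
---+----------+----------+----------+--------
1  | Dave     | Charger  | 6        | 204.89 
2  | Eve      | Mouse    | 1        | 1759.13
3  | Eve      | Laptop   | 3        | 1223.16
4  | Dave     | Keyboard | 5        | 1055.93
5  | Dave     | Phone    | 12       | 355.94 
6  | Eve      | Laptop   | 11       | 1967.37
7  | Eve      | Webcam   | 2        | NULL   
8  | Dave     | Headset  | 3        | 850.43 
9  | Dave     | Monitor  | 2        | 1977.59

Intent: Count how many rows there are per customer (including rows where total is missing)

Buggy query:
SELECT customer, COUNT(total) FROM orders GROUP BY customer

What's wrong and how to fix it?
Bug: COUNT(total) skips NULLs, so groups with missing total are undercounted

Fix: Replace COUNT(total) with COUNT(*)

Corrected query:
SELECT customer, COUNT(*) FROM orders GROUP BY customer

Result:
customer | COUNT(*)
---------+---------
Dave     | 5       
Eve      | 4       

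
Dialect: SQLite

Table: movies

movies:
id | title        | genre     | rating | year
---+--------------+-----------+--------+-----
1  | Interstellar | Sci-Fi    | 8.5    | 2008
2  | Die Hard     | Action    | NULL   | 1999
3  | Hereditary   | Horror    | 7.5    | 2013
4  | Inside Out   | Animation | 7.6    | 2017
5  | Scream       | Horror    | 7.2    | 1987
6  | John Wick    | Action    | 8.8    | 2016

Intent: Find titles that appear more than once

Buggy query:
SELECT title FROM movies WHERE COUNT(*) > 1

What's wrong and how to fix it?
Bug: COUNT(*) is an aggregate and cannot be used in WHERE

Fix: GROUP BY title, then filter groups with HAVING COUNT(*) > 1

Corrected query:
SELECT title FROM movies GROUP BY title HAVING COUNT(*) > 1

Result:
(no rows)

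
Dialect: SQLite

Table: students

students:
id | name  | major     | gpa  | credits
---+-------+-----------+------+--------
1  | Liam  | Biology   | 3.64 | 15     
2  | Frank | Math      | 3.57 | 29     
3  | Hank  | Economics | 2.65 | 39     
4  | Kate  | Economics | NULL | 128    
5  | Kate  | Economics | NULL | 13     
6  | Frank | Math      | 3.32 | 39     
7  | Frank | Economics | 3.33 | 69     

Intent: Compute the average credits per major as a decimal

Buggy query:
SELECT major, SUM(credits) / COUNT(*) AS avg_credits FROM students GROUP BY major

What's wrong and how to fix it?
Bug: Both operands are integers, so '/' performs integer division and truncates

Fix: Cast one side to REAL so the division keeps the fractional part

Corrected query:
SELECT major, SUM(credits) * 1.0 / COUNT(*) AS avg_credits FROM students GROUP BY major

Result:
major     | avg_credits
----------+------------
Biology   | 15         
Economics | 62.25      
Math      | 34         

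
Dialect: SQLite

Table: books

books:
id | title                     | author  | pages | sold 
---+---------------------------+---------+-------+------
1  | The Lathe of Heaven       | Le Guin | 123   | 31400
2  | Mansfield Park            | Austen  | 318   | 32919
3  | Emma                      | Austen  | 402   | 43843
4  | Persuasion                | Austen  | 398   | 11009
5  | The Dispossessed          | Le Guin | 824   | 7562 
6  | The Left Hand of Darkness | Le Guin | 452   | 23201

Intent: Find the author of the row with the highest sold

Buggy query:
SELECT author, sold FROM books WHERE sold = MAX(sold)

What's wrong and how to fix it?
Bug: MAX(sold) is an aggregate and cannot be used directly in WHERE

Fix: Wrap MAX in a scalar subquery so WHERE compares against a single value

Corrected query:
SELECT author, sold FROM books WHERE sold = (SELECT MAX(sold) FROM books)

Result:
author | sold 
-------+------
Austen | 43843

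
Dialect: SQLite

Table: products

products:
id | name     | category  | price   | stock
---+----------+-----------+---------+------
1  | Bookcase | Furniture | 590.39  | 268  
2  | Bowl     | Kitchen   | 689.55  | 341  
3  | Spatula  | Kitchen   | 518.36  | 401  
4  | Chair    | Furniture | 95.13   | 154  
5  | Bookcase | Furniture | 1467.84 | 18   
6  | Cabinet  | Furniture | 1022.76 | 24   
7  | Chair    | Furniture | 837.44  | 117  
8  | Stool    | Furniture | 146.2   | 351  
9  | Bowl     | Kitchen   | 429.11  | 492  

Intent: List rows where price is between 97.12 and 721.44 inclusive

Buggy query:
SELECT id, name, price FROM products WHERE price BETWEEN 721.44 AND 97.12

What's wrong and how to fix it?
Bug: The bounds are reversed; BETWEEN a AND b requires a <= b to match anything

Fix: Swap the bounds so the smaller value comes first

Corrected query:
SELECT id, name, price FROM products WHERE price BETWEEN 97.12 AND 721.44

Result:
id | name     | price 
---+----------+-------
1  | Bookcase | 590.39
2  | Bowl     | 689.55
3  | Spatula  | 518.36
8  | Stool    | 146.2 
9  | Bowl     | 429.11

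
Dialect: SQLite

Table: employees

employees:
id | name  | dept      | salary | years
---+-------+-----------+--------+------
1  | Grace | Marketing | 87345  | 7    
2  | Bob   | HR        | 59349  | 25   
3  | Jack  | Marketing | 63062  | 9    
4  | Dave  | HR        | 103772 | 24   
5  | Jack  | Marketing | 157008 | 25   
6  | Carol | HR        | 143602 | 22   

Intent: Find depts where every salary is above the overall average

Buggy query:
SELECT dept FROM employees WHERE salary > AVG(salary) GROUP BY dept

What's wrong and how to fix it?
Bug: WHERE evaluates per row before aggregation, so AVG() is unavailable

Fix: Use a subquery for AVG and a HAVING MIN(...) filter so the condition holds for every row in the group

Corrected query:
SELECT dept FROM employees GROUP BY dept HAVING MIN(salary) > (SELECT AVG(salary) FROM employees)

Result:
(no rows)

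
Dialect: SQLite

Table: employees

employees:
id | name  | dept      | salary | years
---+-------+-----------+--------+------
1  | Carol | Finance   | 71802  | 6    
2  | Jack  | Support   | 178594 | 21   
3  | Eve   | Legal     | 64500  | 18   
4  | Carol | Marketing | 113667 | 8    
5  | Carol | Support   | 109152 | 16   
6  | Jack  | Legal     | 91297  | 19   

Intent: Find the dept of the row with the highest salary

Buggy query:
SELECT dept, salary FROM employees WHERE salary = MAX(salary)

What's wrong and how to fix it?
Bug: WHERE is evaluated per row; an aggregate over the whole table isn't defined there

Fix: Wrap MAX in a scalar subquery so WHERE compares against a single value

Corrected query:
SELECT dept, salary FROM employees WHERE salary = (SELECT MAX(salary) FROM employees)

Result:
dept    | salary
--------+-------
Support | 178594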